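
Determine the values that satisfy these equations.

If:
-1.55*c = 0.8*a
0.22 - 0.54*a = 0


Then:
a = 0.41
c = -0.21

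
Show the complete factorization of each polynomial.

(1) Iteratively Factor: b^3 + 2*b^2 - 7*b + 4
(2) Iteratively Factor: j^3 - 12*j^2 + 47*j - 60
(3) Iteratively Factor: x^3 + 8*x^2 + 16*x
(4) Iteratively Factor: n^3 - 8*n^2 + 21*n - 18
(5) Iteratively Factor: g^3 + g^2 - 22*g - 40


(1) = (b - 1)*(b^2 + 3*b - 4) = (b - 1)^2*(b + 4)
(2) = (j - 5)*(j^2 - 7*j + 12) = (j - 5)*(j - 4)*(j - 3)
(3) = (x)*(x^2 + 8*x + 16) = x*(x + 4)*(x + 4)
(4) = (n - 3)*(n^2 - 5*n + 6) = (n - 3)*(n - 2)*(n - 3)
(5) = (g + 4)*(g^2 - 3*g - 10) = (g + 2)*(g + 4)*(g - 5)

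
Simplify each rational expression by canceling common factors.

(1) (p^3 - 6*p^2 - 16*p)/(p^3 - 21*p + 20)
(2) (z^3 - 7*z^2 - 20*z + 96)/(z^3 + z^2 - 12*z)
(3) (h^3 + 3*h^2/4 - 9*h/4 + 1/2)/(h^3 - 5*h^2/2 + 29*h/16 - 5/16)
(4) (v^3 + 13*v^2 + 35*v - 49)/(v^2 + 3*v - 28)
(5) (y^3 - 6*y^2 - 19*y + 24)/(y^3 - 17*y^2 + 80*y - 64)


(1) = (p^3 - 6*p^2 - 16*p)/(p^3 - 21*p + 20)
(2) = (z - 8)/z
(3) = (4*h + 8)/(4*h - 5)
(4) = (v^2 + 6*v - 7)/(v - 4)
(5) = (y + 3)/(y - 8)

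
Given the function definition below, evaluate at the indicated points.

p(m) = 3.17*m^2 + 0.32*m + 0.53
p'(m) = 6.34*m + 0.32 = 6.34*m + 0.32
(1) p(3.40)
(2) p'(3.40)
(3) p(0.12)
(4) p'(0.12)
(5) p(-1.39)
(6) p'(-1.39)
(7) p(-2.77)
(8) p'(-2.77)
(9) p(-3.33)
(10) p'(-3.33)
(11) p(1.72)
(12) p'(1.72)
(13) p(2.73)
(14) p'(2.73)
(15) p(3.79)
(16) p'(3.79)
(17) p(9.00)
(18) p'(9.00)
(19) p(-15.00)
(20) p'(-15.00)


(1) = 38.26
(2) = 21.88
(3) = 0.61
(4) = 1.08
(5) = 6.21
(6) = -8.49
(7) = 23.97
(8) = -17.24
(9) = 34.62
(10) = -20.79
(11) = 10.46
(12) = 11.22
(13) = 25.03
(14) = 17.63
(15) = 47.28
(16) = 24.35
(17) = 260.18
(18) = 57.38
(19) = 708.98
(20) = -94.78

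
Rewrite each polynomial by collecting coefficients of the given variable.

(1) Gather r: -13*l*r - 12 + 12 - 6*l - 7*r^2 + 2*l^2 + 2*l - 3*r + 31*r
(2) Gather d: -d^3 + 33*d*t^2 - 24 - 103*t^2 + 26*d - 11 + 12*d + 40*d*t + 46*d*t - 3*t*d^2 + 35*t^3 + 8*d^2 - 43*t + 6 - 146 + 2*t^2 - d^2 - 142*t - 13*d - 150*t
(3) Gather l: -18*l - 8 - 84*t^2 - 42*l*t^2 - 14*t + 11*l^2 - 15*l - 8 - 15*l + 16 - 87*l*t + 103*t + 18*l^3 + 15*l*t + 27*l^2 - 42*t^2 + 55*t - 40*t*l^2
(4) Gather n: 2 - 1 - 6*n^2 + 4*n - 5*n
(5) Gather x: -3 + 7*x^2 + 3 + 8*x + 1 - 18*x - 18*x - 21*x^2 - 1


(1) = 2*l^2 - 4*l - 7*r^2 + r*(28 - 13*l)
(2) = -d^3 + d^2*(7 - 3*t) + d*(33*t^2 + 86*t + 25) + 35*t^3 - 101*t^2 - 335*t - 175
(3) = 18*l^3 + l^2*(38 - 40*t) + l*(-42*t^2 - 72*t - 48) - 126*t^2 + 144*t
(4) = -6*n^2 - n + 1
(5) = -14*x^2 - 28*x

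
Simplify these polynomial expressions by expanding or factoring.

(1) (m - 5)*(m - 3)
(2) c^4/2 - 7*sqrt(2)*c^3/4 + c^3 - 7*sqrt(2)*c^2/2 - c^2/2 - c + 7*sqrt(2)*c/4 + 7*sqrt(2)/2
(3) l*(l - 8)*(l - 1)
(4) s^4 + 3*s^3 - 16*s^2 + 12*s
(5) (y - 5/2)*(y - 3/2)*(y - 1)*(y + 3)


(1) = m^2 - 8*m + 15
(2) = (c/2 + 1)*(c - 1)*(c + 1)*(c - 7*sqrt(2)/2)
(3) = l^3 - 9*l^2 + 8*l
(4) = s*(s - 2)*(s - 1)*(s + 6)
(5) = y^4 - 2*y^3 - 29*y^2/4 + 39*y/2 - 45/4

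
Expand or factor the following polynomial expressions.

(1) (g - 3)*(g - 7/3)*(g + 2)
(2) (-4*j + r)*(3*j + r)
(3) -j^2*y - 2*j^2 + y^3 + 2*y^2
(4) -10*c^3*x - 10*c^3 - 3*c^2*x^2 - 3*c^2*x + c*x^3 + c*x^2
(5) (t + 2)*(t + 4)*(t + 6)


(1) = g^3 - 10*g^2/3 - 11*g/3 + 14
(2) = -12*j^2 - j*r + r^2
(3) = (-j + y)*(j + y)*(y + 2)
(4) = (-5*c + x)*(2*c + x)*(c*x + c)
(5) = t^3 + 12*t^2 + 44*t + 48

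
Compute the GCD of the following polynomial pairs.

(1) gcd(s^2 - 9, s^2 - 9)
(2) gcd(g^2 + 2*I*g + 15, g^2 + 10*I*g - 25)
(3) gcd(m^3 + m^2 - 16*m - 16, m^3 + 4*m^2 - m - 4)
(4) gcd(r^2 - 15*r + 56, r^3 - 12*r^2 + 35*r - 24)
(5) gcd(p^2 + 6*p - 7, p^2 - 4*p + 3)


(1) = gcd((s - 3)*(s + 3), (s - 3)*(s + 3)) = s^2 - 9
(2) = g + 5*I
(3) = m^2 + 5*m + 4
(4) = r - 8
(5) = gcd((p - 1)*(p + 7), (p - 3)*(p - 1)) = p - 1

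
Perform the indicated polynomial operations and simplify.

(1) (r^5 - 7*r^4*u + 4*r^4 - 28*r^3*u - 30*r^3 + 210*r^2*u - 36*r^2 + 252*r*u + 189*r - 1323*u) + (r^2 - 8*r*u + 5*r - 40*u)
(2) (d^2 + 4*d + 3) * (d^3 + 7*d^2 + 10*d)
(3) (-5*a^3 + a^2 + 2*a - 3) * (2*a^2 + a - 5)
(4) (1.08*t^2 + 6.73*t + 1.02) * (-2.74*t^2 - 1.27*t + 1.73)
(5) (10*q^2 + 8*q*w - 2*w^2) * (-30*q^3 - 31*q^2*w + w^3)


(1) = r^5 - 7*r^4*u + 4*r^4 - 28*r^3*u - 30*r^3 + 210*r^2*u - 35*r^2 + 244*r*u + 194*r - 1363*u
(2) = d^5 + 11*d^4 + 41*d^3 + 61*d^2 + 30*d
(3) = -10*a^5 - 3*a^4 + 30*a^3 - 9*a^2 - 13*a + 15
(4) = -2.9592*t^4 - 19.8118*t^3 - 9.4735*t^2 + 10.3475*t + 1.7646
(5) = -300*q^5 - 550*q^4*w - 188*q^3*w^2 + 72*q^2*w^3 + 8*q*w^4 - 2*w^5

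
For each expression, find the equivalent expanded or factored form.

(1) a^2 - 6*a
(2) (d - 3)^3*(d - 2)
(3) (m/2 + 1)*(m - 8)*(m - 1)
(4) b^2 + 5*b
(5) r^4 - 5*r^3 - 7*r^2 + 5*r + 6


(1) = a*(a - 6)
(2) = d^4 - 11*d^3 + 45*d^2 - 81*d + 54
(3) = m^3/2 - 7*m^2/2 - 5*m + 8
(4) = b*(b + 5)
(5) = (r - 6)*(r - 1)*(r + 1)^2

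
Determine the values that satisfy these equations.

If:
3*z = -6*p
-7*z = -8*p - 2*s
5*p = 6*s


Then:
p = 0
s = 0
z = 0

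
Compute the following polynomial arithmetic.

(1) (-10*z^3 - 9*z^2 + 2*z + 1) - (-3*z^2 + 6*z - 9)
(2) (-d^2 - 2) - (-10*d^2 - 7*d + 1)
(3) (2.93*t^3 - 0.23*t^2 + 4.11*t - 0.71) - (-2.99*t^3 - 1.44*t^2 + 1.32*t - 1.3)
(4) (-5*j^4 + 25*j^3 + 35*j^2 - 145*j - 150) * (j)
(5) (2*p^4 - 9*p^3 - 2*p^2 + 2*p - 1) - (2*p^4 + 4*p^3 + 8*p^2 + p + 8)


(1) = -10*z^3 - 6*z^2 - 4*z + 10
(2) = 9*d^2 + 7*d - 3
(3) = 5.92*t^3 + 1.21*t^2 + 2.79*t + 0.59
(4) = -5*j^5 + 25*j^4 + 35*j^3 - 145*j^2 - 150*j
(5) = -13*p^3 - 10*p^2 + p - 9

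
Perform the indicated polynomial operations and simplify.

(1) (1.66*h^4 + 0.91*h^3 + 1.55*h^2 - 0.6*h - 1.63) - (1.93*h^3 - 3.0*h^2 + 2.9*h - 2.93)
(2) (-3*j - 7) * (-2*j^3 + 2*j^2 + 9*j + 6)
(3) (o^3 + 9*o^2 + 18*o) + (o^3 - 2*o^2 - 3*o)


(1) = 1.66*h^4 - 1.02*h^3 + 4.55*h^2 - 3.5*h + 1.3
(2) = 6*j^4 + 8*j^3 - 41*j^2 - 81*j - 42
(3) = 2*o^3 + 7*o^2 + 15*o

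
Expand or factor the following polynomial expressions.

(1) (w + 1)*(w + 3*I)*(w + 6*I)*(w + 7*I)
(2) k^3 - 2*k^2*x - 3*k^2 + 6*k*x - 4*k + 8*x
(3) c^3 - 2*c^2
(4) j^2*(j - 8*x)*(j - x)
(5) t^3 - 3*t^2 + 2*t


(1) = w^4 + w^3 + 16*I*w^3 - 81*w^2 + 16*I*w^2 - 81*w - 126*I*w - 126*I
(2) = (k - 4)*(k + 1)*(k - 2*x)
(3) = c^2*(c - 2)
(4) = j^4 - 9*j^3*x + 8*j^2*x^2
(5) = t*(t - 2)*(t - 1)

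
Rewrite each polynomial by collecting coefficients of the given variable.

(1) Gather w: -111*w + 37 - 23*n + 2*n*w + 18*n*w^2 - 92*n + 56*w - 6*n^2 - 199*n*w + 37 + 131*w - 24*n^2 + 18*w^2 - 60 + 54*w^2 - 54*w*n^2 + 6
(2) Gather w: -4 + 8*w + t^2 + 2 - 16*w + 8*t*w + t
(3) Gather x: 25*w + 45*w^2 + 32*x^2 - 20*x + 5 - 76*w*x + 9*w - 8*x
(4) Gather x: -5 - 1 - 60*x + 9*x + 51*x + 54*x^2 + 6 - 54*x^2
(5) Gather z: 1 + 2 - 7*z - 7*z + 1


(1) = -30*n^2 - 115*n + w^2*(18*n + 72) + w*(-54*n^2 - 197*n + 76) + 20
(2) = t^2 + t + w*(8*t - 8) - 2
(3) = 45*w^2 + 34*w + 32*x^2 + x*(-76*w - 28) + 5
(4) = 0
(5) = 4 - 14*z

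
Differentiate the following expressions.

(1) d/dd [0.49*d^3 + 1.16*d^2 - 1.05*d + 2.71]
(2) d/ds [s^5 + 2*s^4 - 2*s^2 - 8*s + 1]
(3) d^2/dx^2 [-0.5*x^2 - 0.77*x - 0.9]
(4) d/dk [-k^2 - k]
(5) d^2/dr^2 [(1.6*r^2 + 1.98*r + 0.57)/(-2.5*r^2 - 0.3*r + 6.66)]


(1) = 1.47*d^2 + 2.32*d - 1.05
(2) = 5*s^4 + 8*s^3 - 4*s - 8
(3) = -1.00000000000000
(4) = -2*k - 1
(5) = (-22.35*r^3 - 181.215*r^2 - 200.367*r - 168.9336)/(15.625*r^6 + 5.625*r^5 - 124.2*r^4 - 29.943*r^3 + 330.8688*r^2 + 39.92004*r - 295.408296)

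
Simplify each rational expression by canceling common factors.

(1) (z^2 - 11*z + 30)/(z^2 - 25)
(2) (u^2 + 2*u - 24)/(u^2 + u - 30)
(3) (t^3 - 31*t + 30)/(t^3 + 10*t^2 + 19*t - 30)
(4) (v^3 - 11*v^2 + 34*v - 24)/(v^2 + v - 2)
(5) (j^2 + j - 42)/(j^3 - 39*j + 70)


(1) = (z - 6)/(z + 5)
(2) = (u - 4)/(u - 5)
(3) = (t - 5)/(t + 5)
(4) = (v^2 - 10*v + 24)/(v + 2)
(5) = (j - 6)/(j^2 - 7*j + 10)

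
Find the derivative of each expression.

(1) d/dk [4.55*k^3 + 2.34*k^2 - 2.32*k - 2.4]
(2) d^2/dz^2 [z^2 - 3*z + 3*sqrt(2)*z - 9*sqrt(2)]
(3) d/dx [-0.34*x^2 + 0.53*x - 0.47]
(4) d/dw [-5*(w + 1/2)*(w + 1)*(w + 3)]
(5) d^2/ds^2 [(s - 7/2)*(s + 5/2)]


(1) = 13.65*k^2 + 4.68*k - 2.32
(2) = 2
(3) = 0.53 - 0.68*x
(4) = -15*w^2 - 45*w - 25
(5) = 2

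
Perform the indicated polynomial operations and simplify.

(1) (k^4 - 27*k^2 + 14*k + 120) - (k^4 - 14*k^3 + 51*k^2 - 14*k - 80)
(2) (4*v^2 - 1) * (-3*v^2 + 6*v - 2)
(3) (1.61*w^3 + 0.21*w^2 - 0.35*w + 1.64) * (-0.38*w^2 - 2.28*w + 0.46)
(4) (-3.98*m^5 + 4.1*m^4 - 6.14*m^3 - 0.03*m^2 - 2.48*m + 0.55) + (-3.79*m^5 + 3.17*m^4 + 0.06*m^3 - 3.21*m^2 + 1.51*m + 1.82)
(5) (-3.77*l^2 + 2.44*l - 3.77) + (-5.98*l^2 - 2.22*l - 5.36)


(1) = 14*k^3 - 78*k^2 + 28*k + 200
(2) = -12*v^4 + 24*v^3 - 5*v^2 - 6*v + 2
(3) = -0.6118*w^5 - 3.7506*w^4 + 0.3948*w^3 + 0.2714*w^2 - 3.9002*w + 0.7544
(4) = -7.77*m^5 + 7.27*m^4 - 6.08*m^3 - 3.24*m^2 - 0.97*m + 2.37
(5) = -9.75*l^2 + 0.22*l - 9.13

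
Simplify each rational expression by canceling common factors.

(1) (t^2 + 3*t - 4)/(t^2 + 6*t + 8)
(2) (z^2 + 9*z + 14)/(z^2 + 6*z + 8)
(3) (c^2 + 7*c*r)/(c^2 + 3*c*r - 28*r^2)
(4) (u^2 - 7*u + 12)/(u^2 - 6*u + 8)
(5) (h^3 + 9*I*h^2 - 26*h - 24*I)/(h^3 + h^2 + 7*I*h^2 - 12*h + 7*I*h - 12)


(1) = (t - 1)/(t + 2)
(2) = (z + 7)/(z + 4)
(3) = -c/(-c + 4*r)
(4) = (u - 3)/(u - 2)
(5) = (h + 2*I)/(h + 1)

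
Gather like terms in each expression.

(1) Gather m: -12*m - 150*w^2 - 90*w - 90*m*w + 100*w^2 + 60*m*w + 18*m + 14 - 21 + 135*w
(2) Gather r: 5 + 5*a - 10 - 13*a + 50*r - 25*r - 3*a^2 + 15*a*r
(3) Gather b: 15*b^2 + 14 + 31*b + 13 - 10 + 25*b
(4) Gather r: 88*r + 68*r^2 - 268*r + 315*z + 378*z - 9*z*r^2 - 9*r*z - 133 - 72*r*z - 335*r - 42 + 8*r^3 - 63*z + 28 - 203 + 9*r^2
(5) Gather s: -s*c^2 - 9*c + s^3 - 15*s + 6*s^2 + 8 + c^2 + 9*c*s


(1) = m*(6 - 30*w) - 50*w^2 + 45*w - 7
(2) = -3*a^2 - 8*a + r*(15*a + 25) - 5
(3) = 15*b^2 + 56*b + 17
(4) = 8*r^3 + r^2*(77 - 9*z) + r*(-81*z - 515) + 630*z - 350
(5) = c^2 - 9*c + s^3 + 6*s^2 + s*(-c^2 + 9*c - 15) + 8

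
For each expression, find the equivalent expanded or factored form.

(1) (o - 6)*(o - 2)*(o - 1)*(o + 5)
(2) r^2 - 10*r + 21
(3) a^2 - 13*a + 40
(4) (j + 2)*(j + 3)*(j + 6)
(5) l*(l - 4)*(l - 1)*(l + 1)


(1) = o^4 - 4*o^3 - 25*o^2 + 88*o - 60
(2) = (r - 7)*(r - 3)
(3) = (a - 8)*(a - 5)
(4) = j^3 + 11*j^2 + 36*j + 36
(5) = l^4 - 4*l^3 - l^2 + 4*l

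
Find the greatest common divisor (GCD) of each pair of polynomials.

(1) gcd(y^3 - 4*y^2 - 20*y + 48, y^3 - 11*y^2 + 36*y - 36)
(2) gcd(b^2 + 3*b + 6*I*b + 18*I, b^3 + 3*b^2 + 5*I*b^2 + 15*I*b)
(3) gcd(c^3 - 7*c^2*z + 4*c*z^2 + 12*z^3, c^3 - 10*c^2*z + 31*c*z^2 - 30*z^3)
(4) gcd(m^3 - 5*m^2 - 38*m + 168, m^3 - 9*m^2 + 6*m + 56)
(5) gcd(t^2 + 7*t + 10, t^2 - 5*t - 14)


(1) = y^2 - 8*y + 12
(2) = gcd((b + 3)*(b + 6*I), b*(b + 3)*(b + 5*I)) = b + 3
(3) = gcd((c - 6*z)*(c - 2*z)*(c + z), (c - 5*z)*(c - 3*z)*(c - 2*z)) = -c + 2*z
(4) = m^2 - 11*m + 28
(5) = gcd((t + 2)*(t + 5), (t - 7)*(t + 2)) = t + 2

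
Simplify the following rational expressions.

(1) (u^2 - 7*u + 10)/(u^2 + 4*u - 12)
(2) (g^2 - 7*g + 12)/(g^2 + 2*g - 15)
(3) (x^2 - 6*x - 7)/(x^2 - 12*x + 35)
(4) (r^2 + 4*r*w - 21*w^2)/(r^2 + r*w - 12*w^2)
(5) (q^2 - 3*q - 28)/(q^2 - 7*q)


(1) = (u - 5)/(u + 6)
(2) = (g - 4)/(g + 5)
(3) = (x + 1)/(x - 5)
(4) = (r + 7*w)/(r + 4*w)
(5) = (q + 4)/q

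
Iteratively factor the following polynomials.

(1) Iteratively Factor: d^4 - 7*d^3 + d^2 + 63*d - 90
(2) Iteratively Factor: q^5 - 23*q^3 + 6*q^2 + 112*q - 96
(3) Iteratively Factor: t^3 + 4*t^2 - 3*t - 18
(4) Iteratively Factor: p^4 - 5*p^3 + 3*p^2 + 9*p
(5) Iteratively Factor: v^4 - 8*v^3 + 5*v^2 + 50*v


(1) = (d + 3)*(d^3 - 10*d^2 + 31*d - 30) = (d - 2)*(d + 3)*(d^2 - 8*d + 15) = (d - 5)*(d - 2)*(d + 3)*(d - 3)
(2) = (q - 4)*(q^4 + 4*q^3 - 7*q^2 - 22*q + 24) = (q - 4)*(q + 4)*(q^3 - 7*q + 6) = (q - 4)*(q + 3)*(q + 4)*(q^2 - 3*q + 2) = (q - 4)*(q - 2)*(q + 3)*(q + 4)*(q - 1)
(3) = (t + 3)*(t^2 + t - 6) = (t + 3)^2*(t - 2)
(4) = (p + 1)*(p^3 - 6*p^2 + 9*p) = (p - 3)*(p + 1)*(p^2 - 3*p) = p*(p - 3)*(p + 1)*(p - 3)
(5) = (v - 5)*(v^3 - 3*v^2 - 10*v) = (v - 5)*(v + 2)*(v^2 - 5*v) = v*(v - 5)*(v + 2)*(v - 5)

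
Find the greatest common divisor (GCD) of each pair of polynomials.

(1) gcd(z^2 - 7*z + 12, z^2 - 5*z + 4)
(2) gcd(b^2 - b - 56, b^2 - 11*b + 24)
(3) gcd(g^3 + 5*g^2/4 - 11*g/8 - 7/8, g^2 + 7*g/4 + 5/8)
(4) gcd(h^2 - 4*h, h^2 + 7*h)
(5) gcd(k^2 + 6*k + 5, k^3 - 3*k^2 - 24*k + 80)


(1) = gcd((z - 4)*(z - 3), (z - 4)*(z - 1)) = z - 4
(2) = gcd((b - 8)*(b + 7), (b - 8)*(b - 3)) = b - 8
(3) = gcd((g - 1)*(g + 1/2)*(g + 7/4), (g + 1/2)*(g + 5/4)) = g + 1/2
(4) = h
(5) = k + 5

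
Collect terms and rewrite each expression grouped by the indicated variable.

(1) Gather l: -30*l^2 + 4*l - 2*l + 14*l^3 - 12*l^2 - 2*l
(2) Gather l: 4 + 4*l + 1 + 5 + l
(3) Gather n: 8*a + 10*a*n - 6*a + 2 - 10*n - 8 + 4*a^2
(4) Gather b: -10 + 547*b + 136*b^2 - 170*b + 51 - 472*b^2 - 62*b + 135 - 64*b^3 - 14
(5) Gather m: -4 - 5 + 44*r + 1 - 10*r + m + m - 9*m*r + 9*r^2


(1) = 14*l^3 - 42*l^2
(2) = 5*l + 10
(3) = 4*a^2 + 2*a + n*(10*a - 10) - 6
(4) = -64*b^3 - 336*b^2 + 315*b + 162
(5) = m*(2 - 9*r) + 9*r^2 + 34*r - 8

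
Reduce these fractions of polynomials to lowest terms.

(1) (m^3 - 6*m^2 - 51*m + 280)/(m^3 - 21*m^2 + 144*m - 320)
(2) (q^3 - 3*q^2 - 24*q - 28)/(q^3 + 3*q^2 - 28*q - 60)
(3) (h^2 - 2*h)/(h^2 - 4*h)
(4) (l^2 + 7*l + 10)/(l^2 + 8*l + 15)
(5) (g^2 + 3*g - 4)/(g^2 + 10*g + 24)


(1) = (m + 7)/(m - 8)
(2) = (q^2 - 5*q - 14)/(q^2 + q - 30)
(3) = (h - 2)/(h - 4)
(4) = (l + 2)/(l + 3)
(5) = (g - 1)/(g + 6)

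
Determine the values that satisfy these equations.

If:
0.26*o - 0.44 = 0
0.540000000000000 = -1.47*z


Then:
o = 1.69
z = -0.37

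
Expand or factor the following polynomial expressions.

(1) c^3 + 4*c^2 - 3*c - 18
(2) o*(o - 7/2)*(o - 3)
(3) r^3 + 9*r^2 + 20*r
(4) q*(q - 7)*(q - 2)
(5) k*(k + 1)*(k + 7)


(1) = (c - 2)*(c + 3)^2
(2) = o^3 - 13*o^2/2 + 21*o/2
(3) = r*(r + 4)*(r + 5)
(4) = q^3 - 9*q^2 + 14*q
(5) = k^3 + 8*k^2 + 7*k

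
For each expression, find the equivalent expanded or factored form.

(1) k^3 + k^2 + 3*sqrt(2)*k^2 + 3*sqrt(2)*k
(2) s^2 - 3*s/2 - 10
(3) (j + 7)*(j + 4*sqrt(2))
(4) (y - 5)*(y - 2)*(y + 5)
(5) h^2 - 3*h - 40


(1) = k*(k + 1)*(k + 3*sqrt(2))
(2) = (s - 4)*(s + 5/2)
(3) = j^2 + 4*sqrt(2)*j + 7*j + 28*sqrt(2)
(4) = y^3 - 2*y^2 - 25*y + 50
(5) = (h - 8)*(h + 5)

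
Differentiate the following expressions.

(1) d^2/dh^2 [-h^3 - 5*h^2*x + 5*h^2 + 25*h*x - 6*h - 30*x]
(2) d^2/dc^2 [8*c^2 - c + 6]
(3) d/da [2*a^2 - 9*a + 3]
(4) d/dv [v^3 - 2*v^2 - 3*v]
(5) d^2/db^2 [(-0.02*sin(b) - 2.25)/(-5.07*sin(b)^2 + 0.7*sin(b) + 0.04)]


(1) = -6*h - 10*x + 10
(2) = 16
(3) = 4*a - 9
(4) = 3*v^2 - 4*v - 3
(5) = (-0.514098*sin(b)^5 - 231.41508*sin(b)^4 + 24.95961*sin(b)^3 + 344.08901*sin(b)^2 - 47.824196*sin(b) + 3.11648)/(130.323843*sin(b)^6 - 53.98029*sin(b)^5 + 4.368312*sin(b)^4 + 0.50876*sin(b)^3 - 0.034464*sin(b)^2 - 0.00336*sin(b) - 6.4e-5)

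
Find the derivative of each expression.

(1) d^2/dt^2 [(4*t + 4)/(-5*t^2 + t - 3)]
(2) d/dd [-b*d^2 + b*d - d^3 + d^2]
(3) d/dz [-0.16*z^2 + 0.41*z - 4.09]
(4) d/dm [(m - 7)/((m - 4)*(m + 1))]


(1) = 8*(-(t + 1)*(10*t - 1)^2 + (15*t + 4)*(5*t^2 - t + 3))/(5*t^2 - t + 3)^3
(2) = -2*b*d + b - 3*d^2 + 2*d
(3) = 0.41 - 0.32*z
(4) = (-m^2 + 14*m - 25)/(m^4 - 6*m^3 + m^2 + 24*m + 16)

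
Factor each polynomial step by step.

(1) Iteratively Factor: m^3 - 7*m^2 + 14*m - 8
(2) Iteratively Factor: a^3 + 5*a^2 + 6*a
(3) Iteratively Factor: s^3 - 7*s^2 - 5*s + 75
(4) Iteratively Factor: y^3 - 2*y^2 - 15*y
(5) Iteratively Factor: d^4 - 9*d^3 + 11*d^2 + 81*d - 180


(1) = (m - 4)*(m^2 - 3*m + 2) = (m - 4)*(m - 1)*(m - 2)
(2) = (a + 3)*(a^2 + 2*a) = (a + 2)*(a + 3)*(a)
(3) = (s + 3)*(s^2 - 10*s + 25) = (s - 5)*(s + 3)*(s - 5)
(4) = (y)*(y^2 - 2*y - 15) = y*(y - 5)*(y + 3)
(5) = (d - 3)*(d^3 - 6*d^2 - 7*d + 60) = (d - 4)*(d - 3)*(d^2 - 2*d - 15) = (d - 5)*(d - 4)*(d - 3)*(d + 3)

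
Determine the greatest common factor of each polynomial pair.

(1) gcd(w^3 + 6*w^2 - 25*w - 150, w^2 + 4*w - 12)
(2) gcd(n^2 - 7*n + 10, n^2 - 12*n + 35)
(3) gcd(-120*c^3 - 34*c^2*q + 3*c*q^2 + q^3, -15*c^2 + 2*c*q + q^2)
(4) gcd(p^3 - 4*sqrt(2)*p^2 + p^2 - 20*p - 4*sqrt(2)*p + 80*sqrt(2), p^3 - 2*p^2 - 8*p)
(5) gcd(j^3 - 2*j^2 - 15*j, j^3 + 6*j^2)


(1) = w + 6
(2) = gcd((n - 5)*(n - 2), (n - 7)*(n - 5)) = n - 5
(3) = 5*c + q
(4) = gcd((p - 4)*(p + 5)*(p - 4*sqrt(2)), p*(p - 4)*(p + 2)) = p - 4
(5) = j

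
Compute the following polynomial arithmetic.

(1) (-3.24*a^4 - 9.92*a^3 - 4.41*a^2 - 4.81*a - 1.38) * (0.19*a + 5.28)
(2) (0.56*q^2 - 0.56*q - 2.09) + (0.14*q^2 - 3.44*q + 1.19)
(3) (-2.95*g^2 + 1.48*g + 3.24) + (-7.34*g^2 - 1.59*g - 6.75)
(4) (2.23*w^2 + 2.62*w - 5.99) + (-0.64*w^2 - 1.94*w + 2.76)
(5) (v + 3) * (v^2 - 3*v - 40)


(1) = -0.6156*a^5 - 18.992*a^4 - 53.2155*a^3 - 24.1987*a^2 - 25.659*a - 7.2864
(2) = 0.7*q^2 - 4.0*q - 0.9
(3) = -10.29*g^2 - 0.11*g - 3.51
(4) = 1.59*w^2 + 0.68*w - 3.23
(5) = v^3 - 49*v - 120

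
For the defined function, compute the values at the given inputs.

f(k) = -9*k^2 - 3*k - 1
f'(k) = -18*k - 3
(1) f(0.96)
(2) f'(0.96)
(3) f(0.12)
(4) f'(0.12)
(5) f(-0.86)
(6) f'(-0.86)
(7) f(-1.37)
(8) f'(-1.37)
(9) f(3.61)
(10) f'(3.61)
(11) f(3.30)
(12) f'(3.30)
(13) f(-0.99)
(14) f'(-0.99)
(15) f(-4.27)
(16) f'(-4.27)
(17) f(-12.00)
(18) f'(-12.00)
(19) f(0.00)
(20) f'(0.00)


(1) = -12.17
(2) = -20.28
(3) = -1.49
(4) = -5.16
(5) = -5.08
(6) = 12.48
(7) = -13.78
(8) = 21.66
(9) = -129.12
(10) = -67.98
(11) = -108.91
(12) = -62.40
(13) = -6.85
(14) = 14.82
(15) = -152.29
(16) = 73.86
(17) = -1261.00
(18) = 213.00
(19) = -1.00
(20) = -3.00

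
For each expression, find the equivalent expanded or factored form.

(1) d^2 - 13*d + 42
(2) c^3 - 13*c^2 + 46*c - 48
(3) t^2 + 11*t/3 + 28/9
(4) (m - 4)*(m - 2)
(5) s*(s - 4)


(1) = (d - 7)*(d - 6)
(2) = (c - 8)*(c - 3)*(c - 2)
(3) = (t + 4/3)*(t + 7/3)
(4) = m^2 - 6*m + 8
(5) = s^2 - 4*s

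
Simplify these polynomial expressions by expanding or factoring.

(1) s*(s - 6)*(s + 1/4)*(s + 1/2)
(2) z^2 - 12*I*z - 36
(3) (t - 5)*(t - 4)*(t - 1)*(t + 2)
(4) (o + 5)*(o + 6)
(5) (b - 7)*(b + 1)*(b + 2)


(1) = s^4 - 21*s^3/4 - 35*s^2/8 - 3*s/4
(2) = (z - 6*I)^2
(3) = t^4 - 8*t^3 + 9*t^2 + 38*t - 40
(4) = o^2 + 11*o + 30
(5) = b^3 - 4*b^2 - 19*b - 14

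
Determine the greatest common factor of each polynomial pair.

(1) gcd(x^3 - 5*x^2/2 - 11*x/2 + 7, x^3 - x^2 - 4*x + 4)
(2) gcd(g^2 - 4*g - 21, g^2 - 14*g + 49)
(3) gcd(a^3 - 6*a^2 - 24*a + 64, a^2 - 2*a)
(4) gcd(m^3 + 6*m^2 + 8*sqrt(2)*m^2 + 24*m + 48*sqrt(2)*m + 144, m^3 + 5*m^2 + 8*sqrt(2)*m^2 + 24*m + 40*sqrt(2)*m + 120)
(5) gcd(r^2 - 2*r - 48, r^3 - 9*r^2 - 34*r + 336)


(1) = gcd((x - 7/2)*(x - 1)*(x + 2), (x - 2)*(x - 1)*(x + 2)) = x^2 + x - 2
(2) = gcd((g - 7)*(g + 3), (g - 7)^2) = g - 7
(3) = gcd((a - 8)*(a - 2)*(a + 4), a*(a - 2)) = a - 2
(4) = m^2 + 8*sqrt(2)*m + 24
(5) = gcd((r - 8)*(r + 6), (r - 8)*(r - 7)*(r + 6)) = r^2 - 2*r - 48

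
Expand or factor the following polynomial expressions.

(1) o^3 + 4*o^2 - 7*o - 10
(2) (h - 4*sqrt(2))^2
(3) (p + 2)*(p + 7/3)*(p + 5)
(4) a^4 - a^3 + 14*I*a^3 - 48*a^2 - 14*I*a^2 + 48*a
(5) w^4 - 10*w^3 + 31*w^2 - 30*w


(1) = (o - 2)*(o + 1)*(o + 5)
(2) = h^2 - 8*sqrt(2)*h + 32
(3) = p^3 + 28*p^2/3 + 79*p/3 + 70/3
(4) = a*(a - 1)*(a + 6*I)*(a + 8*I)
(5) = w*(w - 5)*(w - 3)*(w - 2)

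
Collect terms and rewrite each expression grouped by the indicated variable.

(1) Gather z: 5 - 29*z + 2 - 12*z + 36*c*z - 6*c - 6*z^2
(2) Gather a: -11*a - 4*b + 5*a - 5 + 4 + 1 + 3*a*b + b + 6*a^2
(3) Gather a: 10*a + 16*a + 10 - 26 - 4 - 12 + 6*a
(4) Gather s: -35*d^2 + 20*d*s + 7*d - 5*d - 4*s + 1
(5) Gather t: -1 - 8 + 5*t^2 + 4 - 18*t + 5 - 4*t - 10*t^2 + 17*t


(1) = -6*c - 6*z^2 + z*(36*c - 41) + 7
(2) = 6*a^2 + a*(3*b - 6) - 3*b
(3) = 32*a - 32
(4) = -35*d^2 + 2*d + s*(20*d - 4) + 1
(5) = -5*t^2 - 5*t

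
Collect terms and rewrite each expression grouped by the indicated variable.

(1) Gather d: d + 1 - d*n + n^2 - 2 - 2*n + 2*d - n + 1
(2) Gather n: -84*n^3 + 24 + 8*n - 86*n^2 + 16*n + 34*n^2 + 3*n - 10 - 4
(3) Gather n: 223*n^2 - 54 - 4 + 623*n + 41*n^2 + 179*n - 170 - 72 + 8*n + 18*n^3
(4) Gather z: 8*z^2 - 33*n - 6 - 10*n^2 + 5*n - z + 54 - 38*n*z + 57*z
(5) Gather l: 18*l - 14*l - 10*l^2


(1) = d*(3 - n) + n^2 - 3*n
(2) = -84*n^3 - 52*n^2 + 27*n + 10
(3) = 18*n^3 + 264*n^2 + 810*n - 300
(4) = -10*n^2 - 28*n + 8*z^2 + z*(56 - 38*n) + 48
(5) = -10*l^2 + 4*l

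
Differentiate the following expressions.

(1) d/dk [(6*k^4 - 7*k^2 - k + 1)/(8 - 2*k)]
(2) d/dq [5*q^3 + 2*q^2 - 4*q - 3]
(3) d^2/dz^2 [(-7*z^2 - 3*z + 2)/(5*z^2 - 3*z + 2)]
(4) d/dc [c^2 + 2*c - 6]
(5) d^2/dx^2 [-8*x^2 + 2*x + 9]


(1) = (-18*k^4 + 96*k^3 + 7*k^2 - 56*k - 3)/(2*(k^2 - 8*k + 16))
(2) = 15*q^2 + 4*q - 4
(3) = 24*(-15*z^3 + 30*z^2 - 4)/(125*z^6 - 225*z^5 + 285*z^4 - 207*z^3 + 114*z^2 - 36*z + 8)
(4) = 2*c + 2
(5) = -16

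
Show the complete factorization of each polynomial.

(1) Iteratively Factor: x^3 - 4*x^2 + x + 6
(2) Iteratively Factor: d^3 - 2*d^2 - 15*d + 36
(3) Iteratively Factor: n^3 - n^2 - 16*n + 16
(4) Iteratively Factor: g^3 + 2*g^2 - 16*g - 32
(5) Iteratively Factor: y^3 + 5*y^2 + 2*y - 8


(1) = (x + 1)*(x^2 - 5*x + 6) = (x - 2)*(x + 1)*(x - 3)
(2) = (d - 3)*(d^2 + d - 12) = (d - 3)*(d + 4)*(d - 3)
(3) = (n + 4)*(n^2 - 5*n + 4) = (n - 4)*(n + 4)*(n - 1)
(4) = (g + 2)*(g^2 - 16) = (g - 4)*(g + 2)*(g + 4)
(5) = (y - 1)*(y^2 + 6*y + 8) = (y - 1)*(y + 2)*(y + 4)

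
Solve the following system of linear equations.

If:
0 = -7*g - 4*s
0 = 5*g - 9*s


Then:
g = 0
s = 0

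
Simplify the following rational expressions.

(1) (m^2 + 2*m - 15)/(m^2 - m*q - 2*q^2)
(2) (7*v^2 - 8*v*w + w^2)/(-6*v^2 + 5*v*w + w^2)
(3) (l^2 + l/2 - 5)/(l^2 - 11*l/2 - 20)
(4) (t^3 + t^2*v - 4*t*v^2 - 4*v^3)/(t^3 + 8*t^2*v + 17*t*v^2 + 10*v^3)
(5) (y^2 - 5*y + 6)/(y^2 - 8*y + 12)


(1) = (-m^2 - 2*m + 15)/(-m^2 + m*q + 2*q^2)
(2) = (-7*v + w)/(6*v + w)
(3) = (l - 2)/(l - 8)
(4) = (t - 2*v)/(t + 5*v)
(5) = (y - 3)/(y - 6)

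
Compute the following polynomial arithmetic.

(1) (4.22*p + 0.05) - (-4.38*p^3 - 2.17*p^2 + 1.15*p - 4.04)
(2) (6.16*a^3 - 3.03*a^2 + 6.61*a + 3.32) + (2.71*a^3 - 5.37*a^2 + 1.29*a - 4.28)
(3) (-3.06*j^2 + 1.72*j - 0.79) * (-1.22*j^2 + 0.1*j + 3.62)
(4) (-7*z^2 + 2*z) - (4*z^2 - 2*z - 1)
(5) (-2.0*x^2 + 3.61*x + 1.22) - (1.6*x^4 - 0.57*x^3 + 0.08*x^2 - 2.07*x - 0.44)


(1) = 4.38*p^3 + 2.17*p^2 + 3.07*p + 4.09
(2) = 8.87*a^3 - 8.4*a^2 + 7.9*a - 0.96
(3) = 3.7332*j^4 - 2.4044*j^3 - 9.9414*j^2 + 6.1474*j - 2.8598
(4) = -11*z^2 + 4*z + 1
(5) = -1.6*x^4 + 0.57*x^3 - 2.08*x^2 + 5.68*x + 1.66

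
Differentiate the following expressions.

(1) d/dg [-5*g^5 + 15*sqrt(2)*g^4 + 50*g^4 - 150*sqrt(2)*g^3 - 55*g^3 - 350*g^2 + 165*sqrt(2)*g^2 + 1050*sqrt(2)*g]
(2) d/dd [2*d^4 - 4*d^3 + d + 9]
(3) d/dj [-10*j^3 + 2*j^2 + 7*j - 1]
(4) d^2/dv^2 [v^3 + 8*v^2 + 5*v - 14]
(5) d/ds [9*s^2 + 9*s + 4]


(1) = -25*g^4 + 60*sqrt(2)*g^3 + 200*g^3 - 450*sqrt(2)*g^2 - 165*g^2 - 700*g + 330*sqrt(2)*g + 1050*sqrt(2)
(2) = 8*d^3 - 12*d^2 + 1
(3) = -30*j^2 + 4*j + 7
(4) = 6*v + 16
(5) = 18*s + 9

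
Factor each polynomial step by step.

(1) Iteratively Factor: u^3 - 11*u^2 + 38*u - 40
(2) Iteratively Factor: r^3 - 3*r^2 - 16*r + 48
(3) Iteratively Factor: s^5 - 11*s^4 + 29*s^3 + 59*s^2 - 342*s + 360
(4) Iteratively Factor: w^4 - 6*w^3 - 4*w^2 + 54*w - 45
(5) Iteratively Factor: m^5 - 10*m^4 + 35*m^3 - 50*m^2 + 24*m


(1) = (u - 5)*(u^2 - 6*u + 8) = (u - 5)*(u - 2)*(u - 4)
(2) = (r - 3)*(r^2 - 16) = (r - 4)*(r - 3)*(r + 4)
(3) = (s - 5)*(s^4 - 6*s^3 - s^2 + 54*s - 72) = (s - 5)*(s + 3)*(s^3 - 9*s^2 + 26*s - 24) = (s - 5)*(s - 3)*(s + 3)*(s^2 - 6*s + 8) = (s - 5)*(s - 3)*(s - 2)*(s + 3)*(s - 4)
(4) = (w - 3)*(w^3 - 3*w^2 - 13*w + 15) = (w - 3)*(w + 3)*(w^2 - 6*w + 5) = (w - 5)*(w - 3)*(w + 3)*(w - 1)
(5) = (m - 2)*(m^4 - 8*m^3 + 19*m^2 - 12*m) = (m - 4)*(m - 2)*(m^3 - 4*m^2 + 3*m) = (m - 4)*(m - 3)*(m - 2)*(m^2 - m) = m*(m - 4)*(m - 3)*(m - 2)*(m - 1)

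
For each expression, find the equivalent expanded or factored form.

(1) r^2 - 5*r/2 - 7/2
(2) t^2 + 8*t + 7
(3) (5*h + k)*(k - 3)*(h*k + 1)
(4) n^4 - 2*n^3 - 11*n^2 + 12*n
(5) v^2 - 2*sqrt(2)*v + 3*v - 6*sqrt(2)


(1) = (r - 7/2)*(r + 1)
(2) = (t + 1)*(t + 7)
(3) = 5*h^2*k^2 - 15*h^2*k + h*k^3 - 3*h*k^2 + 5*h*k - 15*h + k^2 - 3*k
(4) = n*(n - 4)*(n - 1)*(n + 3)
(5) = (v + 3)*(v - 2*sqrt(2))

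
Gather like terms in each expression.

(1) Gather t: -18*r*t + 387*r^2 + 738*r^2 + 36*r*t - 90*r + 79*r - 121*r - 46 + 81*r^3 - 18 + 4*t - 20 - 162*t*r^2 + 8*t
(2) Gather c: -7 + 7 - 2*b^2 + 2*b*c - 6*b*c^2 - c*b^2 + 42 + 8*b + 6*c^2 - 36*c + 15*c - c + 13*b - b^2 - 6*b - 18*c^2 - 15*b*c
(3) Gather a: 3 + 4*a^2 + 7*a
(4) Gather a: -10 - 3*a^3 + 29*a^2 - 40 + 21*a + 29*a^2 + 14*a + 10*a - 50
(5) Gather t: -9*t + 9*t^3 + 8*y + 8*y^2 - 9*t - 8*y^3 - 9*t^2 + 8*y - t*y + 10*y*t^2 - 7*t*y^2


(1) = 81*r^3 + 1125*r^2 - 132*r + t*(-162*r^2 + 18*r + 12) - 84
(2) = -3*b^2 + 15*b + c^2*(-6*b - 12) + c*(-b^2 - 13*b - 22) + 42
(3) = 4*a^2 + 7*a + 3
(4) = -3*a^3 + 58*a^2 + 45*a - 100
(5) = 9*t^3 + t^2*(10*y - 9) + t*(-7*y^2 - y - 18) - 8*y^3 + 8*y^2 + 16*y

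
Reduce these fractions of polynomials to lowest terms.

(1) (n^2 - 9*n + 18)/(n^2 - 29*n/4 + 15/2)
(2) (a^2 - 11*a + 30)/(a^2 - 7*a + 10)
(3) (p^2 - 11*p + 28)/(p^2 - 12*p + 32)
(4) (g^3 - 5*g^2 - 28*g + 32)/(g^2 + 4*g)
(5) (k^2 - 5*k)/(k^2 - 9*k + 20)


(1) = (4*n - 12)/(4*n - 5)
(2) = (a - 6)/(a - 2)
(3) = (p - 7)/(p - 8)
(4) = (g^2 - 9*g + 8)/g
(5) = k/(k - 4)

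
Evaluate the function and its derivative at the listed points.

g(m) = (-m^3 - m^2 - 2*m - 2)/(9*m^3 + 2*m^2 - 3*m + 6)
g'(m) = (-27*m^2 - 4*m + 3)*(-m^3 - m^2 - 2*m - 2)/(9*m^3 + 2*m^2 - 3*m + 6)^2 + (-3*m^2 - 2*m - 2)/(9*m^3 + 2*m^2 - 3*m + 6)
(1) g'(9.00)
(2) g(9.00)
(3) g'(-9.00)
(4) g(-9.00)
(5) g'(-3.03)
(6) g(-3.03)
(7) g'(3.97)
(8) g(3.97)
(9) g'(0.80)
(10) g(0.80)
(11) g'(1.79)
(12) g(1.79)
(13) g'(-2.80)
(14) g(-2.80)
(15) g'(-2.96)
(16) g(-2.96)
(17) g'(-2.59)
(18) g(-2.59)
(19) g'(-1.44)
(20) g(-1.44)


(1) = 0.00
(2) = -0.12
(3) = 0.00
(4) = -0.10
(5) = -0.00
(6) = -0.10
(7) = 0.01
(8) = -0.15
(9) = 0.34
(10) = -0.50
(11) = 0.12
(12) = -0.25
(13) = -0.01
(14) = -0.11
(15) = -0.00
(16) = -0.10
(17) = -0.01
(18) = -0.11
(19) = -0.12
(20) = -0.14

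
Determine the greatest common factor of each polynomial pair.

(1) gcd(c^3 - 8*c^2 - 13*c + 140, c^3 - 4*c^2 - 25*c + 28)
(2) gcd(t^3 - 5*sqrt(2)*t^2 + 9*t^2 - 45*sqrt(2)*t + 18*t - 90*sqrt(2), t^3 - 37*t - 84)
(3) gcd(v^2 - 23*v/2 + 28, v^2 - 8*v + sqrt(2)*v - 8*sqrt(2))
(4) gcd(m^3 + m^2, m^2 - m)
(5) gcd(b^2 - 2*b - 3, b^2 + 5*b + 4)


(1) = gcd((c - 7)*(c - 5)*(c + 4), (c - 7)*(c - 1)*(c + 4)) = c^2 - 3*c - 28
(2) = t + 3
(3) = gcd((v - 8)*(v - 7/2), (v - 8)*(v + sqrt(2))) = v - 8
(4) = m
(5) = gcd((b - 3)*(b + 1), (b + 1)*(b + 4)) = b + 1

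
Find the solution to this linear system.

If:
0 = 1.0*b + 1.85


Then:
b = -1.85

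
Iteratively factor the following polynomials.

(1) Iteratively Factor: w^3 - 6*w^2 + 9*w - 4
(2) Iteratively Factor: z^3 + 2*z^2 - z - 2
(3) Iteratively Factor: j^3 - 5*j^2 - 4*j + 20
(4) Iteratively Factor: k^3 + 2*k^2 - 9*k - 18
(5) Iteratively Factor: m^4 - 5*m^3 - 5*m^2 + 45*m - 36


(1) = (w - 1)*(w^2 - 5*w + 4) = (w - 1)^2*(w - 4)
(2) = (z - 1)*(z^2 + 3*z + 2) = (z - 1)*(z + 2)*(z + 1)
(3) = (j + 2)*(j^2 - 7*j + 10) = (j - 5)*(j + 2)*(j - 2)
(4) = (k - 3)*(k^2 + 5*k + 6) = (k - 3)*(k + 2)*(k + 3)
(5) = (m - 4)*(m^3 - m^2 - 9*m + 9) = (m - 4)*(m + 3)*(m^2 - 4*m + 3) = (m - 4)*(m - 3)*(m + 3)*(m - 1)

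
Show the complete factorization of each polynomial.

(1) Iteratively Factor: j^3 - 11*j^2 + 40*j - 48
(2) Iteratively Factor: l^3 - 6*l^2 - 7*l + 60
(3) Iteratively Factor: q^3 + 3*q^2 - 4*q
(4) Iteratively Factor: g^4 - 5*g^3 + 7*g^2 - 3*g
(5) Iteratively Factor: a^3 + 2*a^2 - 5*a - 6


(1) = (j - 4)*(j^2 - 7*j + 12) = (j - 4)*(j - 3)*(j - 4)
(2) = (l + 3)*(l^2 - 9*l + 20) = (l - 4)*(l + 3)*(l - 5)
(3) = (q)*(q^2 + 3*q - 4) = q*(q + 4)*(q - 1)
(4) = (g - 1)*(g^3 - 4*g^2 + 3*g) = (g - 1)^2*(g^2 - 3*g) = g*(g - 1)^2*(g - 3)
(5) = (a + 3)*(a^2 - a - 2) = (a - 2)*(a + 3)*(a + 1)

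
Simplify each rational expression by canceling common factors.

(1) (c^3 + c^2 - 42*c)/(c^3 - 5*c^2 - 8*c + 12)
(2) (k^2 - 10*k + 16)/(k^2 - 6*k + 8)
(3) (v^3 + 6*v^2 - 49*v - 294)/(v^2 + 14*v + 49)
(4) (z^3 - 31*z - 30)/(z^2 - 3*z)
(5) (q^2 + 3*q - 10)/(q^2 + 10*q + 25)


(1) = (c^2 + 7*c)/(c^2 + c - 2)
(2) = (k - 8)/(k - 4)
(3) = (v^2 - v - 42)/(v + 7)
(4) = (z^3 - 31*z - 30)/(z^2 - 3*z)
(5) = (q - 2)/(q + 5)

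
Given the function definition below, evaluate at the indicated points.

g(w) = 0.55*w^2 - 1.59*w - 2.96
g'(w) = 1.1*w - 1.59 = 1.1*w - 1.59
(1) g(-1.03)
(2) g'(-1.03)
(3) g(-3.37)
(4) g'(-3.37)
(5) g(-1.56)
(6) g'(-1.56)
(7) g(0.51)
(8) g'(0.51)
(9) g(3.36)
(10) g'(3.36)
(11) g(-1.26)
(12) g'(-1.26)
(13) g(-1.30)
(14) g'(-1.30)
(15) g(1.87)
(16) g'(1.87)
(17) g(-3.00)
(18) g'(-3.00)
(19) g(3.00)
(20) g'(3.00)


(1) = -0.74
(2) = -2.72
(3) = 8.64
(4) = -5.30
(5) = 0.86
(6) = -3.31
(7) = -3.63
(8) = -1.03
(9) = -2.09
(10) = 2.11
(11) = -0.08
(12) = -2.98
(13) = 0.04
(14) = -3.02
(15) = -4.01
(16) = 0.47
(17) = 6.76
(18) = -4.89
(19) = -2.78
(20) = 1.71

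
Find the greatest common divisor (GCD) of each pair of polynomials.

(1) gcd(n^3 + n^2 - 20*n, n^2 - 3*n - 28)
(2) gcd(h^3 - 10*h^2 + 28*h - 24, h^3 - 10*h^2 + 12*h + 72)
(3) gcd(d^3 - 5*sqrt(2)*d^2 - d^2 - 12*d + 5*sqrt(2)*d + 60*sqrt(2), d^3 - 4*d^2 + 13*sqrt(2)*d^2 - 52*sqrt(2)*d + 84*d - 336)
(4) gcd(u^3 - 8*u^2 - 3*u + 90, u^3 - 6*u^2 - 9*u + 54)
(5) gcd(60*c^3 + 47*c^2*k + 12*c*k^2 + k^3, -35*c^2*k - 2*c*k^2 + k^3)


(1) = 1
(2) = gcd((h - 6)*(h - 2)^2, (h - 6)^2*(h + 2)) = h - 6
(3) = d - 4
(4) = gcd((u - 6)*(u - 5)*(u + 3), (u - 6)*(u - 3)*(u + 3)) = u^2 - 3*u - 18
(5) = 5*c + k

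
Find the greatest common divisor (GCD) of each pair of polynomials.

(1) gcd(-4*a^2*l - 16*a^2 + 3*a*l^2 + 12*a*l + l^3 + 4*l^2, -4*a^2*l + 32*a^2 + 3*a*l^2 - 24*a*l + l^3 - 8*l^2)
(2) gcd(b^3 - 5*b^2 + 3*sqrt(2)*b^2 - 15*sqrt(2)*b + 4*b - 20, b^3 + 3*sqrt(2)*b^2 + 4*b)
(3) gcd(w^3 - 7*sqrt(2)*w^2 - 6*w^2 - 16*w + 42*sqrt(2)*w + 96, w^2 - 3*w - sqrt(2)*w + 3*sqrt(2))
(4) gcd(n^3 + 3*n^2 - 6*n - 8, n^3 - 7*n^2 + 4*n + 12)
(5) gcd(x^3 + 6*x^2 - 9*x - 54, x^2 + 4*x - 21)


(1) = gcd((-a + l)*(4*a + l)*(l + 4), (-a + l)*(4*a + l)*(l - 8)) = 4*a^2 - 3*a*l - l^2
(2) = gcd((b - 5)*(b + sqrt(2))*(b + 2*sqrt(2)), b*(b + sqrt(2))*(b + 2*sqrt(2))) = b^2 + 3*sqrt(2)*b + 4
(3) = 1
(4) = gcd((n - 2)*(n + 1)*(n + 4), (n - 6)*(n - 2)*(n + 1)) = n^2 - n - 2
(5) = x - 3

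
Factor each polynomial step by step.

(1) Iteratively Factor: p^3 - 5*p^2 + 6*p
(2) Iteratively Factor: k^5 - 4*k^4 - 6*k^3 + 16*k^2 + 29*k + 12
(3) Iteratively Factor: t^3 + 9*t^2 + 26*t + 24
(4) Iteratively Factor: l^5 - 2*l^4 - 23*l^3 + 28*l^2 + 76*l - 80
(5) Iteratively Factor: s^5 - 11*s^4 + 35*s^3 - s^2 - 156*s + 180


(1) = (p - 2)*(p^2 - 3*p) = p*(p - 2)*(p - 3)
(2) = (k + 1)*(k^4 - 5*k^3 - k^2 + 17*k + 12) = (k - 4)*(k + 1)*(k^3 - k^2 - 5*k - 3) = (k - 4)*(k + 1)^2*(k^2 - 2*k - 3) = (k - 4)*(k - 3)*(k + 1)^2*(k + 1)
(3) = (t + 2)*(t^2 + 7*t + 12) = (t + 2)*(t + 4)*(t + 3)
(4) = (l - 5)*(l^4 + 3*l^3 - 8*l^2 - 12*l + 16) = (l - 5)*(l - 2)*(l^3 + 5*l^2 + 2*l - 8) = (l - 5)*(l - 2)*(l + 2)*(l^2 + 3*l - 4) = (l - 5)*(l - 2)*(l - 1)*(l + 2)*(l + 4)
(5) = (s + 2)*(s^4 - 13*s^3 + 61*s^2 - 123*s + 90) = (s - 5)*(s + 2)*(s^3 - 8*s^2 + 21*s - 18) = (s - 5)*(s - 3)*(s + 2)*(s^2 - 5*s + 6) = (s - 5)*(s - 3)^2*(s + 2)*(s - 2)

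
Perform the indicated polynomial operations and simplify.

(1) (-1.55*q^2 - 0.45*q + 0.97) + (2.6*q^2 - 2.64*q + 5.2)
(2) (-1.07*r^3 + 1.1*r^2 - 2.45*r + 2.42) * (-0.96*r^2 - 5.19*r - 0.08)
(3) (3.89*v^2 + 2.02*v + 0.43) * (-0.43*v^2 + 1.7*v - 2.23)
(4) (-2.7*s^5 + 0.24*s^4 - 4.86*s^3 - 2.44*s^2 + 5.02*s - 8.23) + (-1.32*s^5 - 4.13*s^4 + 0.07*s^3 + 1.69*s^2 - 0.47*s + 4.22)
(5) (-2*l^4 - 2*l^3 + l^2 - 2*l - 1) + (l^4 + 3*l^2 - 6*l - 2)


(1) = 1.05*q^2 - 3.09*q + 6.17
(2) = 1.0272*r^5 + 4.4973*r^4 - 3.2714*r^3 + 10.3043*r^2 - 12.3638*r - 0.1936
(3) = -1.6727*v^4 + 5.7444*v^3 - 5.4256*v^2 - 3.7736*v - 0.9589
(4) = -4.02*s^5 - 3.89*s^4 - 4.79*s^3 - 0.75*s^2 + 4.55*s - 4.01
(5) = -l^4 - 2*l^3 + 4*l^2 - 8*l - 3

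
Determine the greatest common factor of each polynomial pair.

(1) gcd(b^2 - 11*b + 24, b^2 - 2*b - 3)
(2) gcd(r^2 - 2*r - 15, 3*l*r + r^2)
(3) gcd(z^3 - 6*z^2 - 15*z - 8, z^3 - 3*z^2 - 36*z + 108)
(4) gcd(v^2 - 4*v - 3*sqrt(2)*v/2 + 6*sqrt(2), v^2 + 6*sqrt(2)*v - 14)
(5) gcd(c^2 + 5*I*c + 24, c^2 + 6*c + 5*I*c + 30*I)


(1) = b - 3
(2) = gcd((r - 5)*(r + 3), r*(3*l + r)) = 1
(3) = 1
(4) = 1
(5) = 1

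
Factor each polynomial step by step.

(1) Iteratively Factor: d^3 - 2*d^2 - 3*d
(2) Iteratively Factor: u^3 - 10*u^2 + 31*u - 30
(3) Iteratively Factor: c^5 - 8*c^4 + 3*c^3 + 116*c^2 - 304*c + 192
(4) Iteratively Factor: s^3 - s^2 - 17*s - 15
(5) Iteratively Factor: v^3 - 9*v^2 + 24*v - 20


(1) = (d + 1)*(d^2 - 3*d) = d*(d + 1)*(d - 3)
(2) = (u - 3)*(u^2 - 7*u + 10) = (u - 3)*(u - 2)*(u - 5)
(3) = (c - 4)*(c^4 - 4*c^3 - 13*c^2 + 64*c - 48) = (c - 4)*(c - 1)*(c^3 - 3*c^2 - 16*c + 48) = (c - 4)^2*(c - 1)*(c^2 + c - 12) = (c - 4)^2*(c - 1)*(c + 4)*(c - 3)
(4) = (s - 5)*(s^2 + 4*s + 3) = (s - 5)*(s + 3)*(s + 1)
(5) = (v - 5)*(v^2 - 4*v + 4) = (v - 5)*(v - 2)*(v - 2)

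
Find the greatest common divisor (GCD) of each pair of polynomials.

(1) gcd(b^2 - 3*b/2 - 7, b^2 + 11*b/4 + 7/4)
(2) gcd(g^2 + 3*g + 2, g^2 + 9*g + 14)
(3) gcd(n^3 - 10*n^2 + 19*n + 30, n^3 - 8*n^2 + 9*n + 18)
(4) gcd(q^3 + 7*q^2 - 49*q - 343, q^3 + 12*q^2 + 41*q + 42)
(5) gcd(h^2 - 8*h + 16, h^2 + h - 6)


(1) = gcd((b - 7/2)*(b + 2), (b + 1)*(b + 7/4)) = 1
(2) = gcd((g + 1)*(g + 2), (g + 2)*(g + 7)) = g + 2
(3) = gcd((n - 6)*(n - 5)*(n + 1), (n - 6)*(n - 3)*(n + 1)) = n^2 - 5*n - 6
(4) = gcd((q - 7)*(q + 7)^2, (q + 2)*(q + 3)*(q + 7)) = q + 7
(5) = 1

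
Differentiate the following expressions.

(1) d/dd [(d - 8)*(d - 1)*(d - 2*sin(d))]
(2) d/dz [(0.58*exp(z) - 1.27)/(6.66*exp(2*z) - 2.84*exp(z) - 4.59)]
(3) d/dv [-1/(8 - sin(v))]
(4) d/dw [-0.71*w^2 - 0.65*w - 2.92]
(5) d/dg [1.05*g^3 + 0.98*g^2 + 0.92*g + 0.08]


(1) = -(d - 8)*(d - 1)*(2*cos(d) - 1) + (d - 8)*(d - 2*sin(d)) + (d - 1)*(d - 2*sin(d))
(2) = (-3.8628*exp(2*z) + 16.9164*exp(z) - 6.269)*exp(z)/(44.3556*exp(4*z) - 37.8288*exp(3*z) - 53.0732*exp(2*z) + 26.0712*exp(z) + 21.0681)
(3) = -cos(v)/(sin(v) - 8)^2
(4) = -1.42*w - 0.65
(5) = 3.15*g^2 + 1.96*g + 0.92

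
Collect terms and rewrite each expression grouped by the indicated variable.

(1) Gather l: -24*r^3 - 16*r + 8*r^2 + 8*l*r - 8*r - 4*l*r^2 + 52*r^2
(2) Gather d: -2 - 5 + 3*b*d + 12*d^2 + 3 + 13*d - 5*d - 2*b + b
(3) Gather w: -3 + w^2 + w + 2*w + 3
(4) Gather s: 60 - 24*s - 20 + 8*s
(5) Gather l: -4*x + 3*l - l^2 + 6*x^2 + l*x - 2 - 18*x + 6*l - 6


(1) = l*(-4*r^2 + 8*r) - 24*r^3 + 60*r^2 - 24*r
(2) = -b + 12*d^2 + d*(3*b + 8) - 4
(3) = w^2 + 3*w
(4) = 40 - 16*s
(5) = -l^2 + l*(x + 9) + 6*x^2 - 22*x - 8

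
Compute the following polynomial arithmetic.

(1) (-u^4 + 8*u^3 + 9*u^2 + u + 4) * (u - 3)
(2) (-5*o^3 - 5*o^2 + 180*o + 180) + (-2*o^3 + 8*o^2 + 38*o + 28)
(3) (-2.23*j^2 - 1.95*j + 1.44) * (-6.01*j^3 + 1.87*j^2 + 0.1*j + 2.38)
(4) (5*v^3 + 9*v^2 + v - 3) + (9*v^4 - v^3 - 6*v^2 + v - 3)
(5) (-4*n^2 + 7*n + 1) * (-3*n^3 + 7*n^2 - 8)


(1) = -u^5 + 11*u^4 - 15*u^3 - 26*u^2 + u - 12
(2) = -7*o^3 + 3*o^2 + 218*o + 208
(3) = 13.4023*j^5 + 7.5494*j^4 - 12.5239*j^3 - 2.8096*j^2 - 4.497*j + 3.4272
(4) = 9*v^4 + 4*v^3 + 3*v^2 + 2*v - 6
(5) = 12*n^5 - 49*n^4 + 46*n^3 + 39*n^2 - 56*n - 8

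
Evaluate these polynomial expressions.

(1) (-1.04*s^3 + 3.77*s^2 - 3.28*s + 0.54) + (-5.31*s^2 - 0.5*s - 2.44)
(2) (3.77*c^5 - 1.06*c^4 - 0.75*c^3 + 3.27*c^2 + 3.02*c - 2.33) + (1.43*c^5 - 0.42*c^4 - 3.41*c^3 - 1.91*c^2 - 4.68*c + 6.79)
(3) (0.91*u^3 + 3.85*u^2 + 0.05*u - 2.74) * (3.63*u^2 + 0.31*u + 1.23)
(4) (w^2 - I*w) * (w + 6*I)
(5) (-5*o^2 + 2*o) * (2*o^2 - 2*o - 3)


(1) = -1.04*s^3 - 1.54*s^2 - 3.78*s - 1.9
(2) = 5.2*c^5 - 1.48*c^4 - 4.16*c^3 + 1.36*c^2 - 1.66*c + 4.46
(3) = 3.3033*u^5 + 14.2576*u^4 + 2.4943*u^3 - 5.1952*u^2 - 0.7879*u - 3.3702
(4) = w^3 + 5*I*w^2 + 6*w
(5) = -10*o^4 + 14*o^3 + 11*o^2 - 6*o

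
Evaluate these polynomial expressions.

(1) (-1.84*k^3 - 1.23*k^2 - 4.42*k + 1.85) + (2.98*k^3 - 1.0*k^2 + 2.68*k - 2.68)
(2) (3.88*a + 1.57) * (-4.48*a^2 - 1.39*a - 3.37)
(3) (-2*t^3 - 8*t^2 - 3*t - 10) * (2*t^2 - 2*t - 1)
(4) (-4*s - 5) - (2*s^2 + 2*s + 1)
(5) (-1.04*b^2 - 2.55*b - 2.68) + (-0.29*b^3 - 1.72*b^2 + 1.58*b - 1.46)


(1) = 1.14*k^3 - 2.23*k^2 - 1.74*k - 0.83
(2) = -17.3824*a^3 - 12.4268*a^2 - 15.2579*a - 5.2909
(3) = -4*t^5 - 12*t^4 + 12*t^3 - 6*t^2 + 23*t + 10
(4) = -2*s^2 - 6*s - 6
(5) = -0.29*b^3 - 2.76*b^2 - 0.97*b - 4.14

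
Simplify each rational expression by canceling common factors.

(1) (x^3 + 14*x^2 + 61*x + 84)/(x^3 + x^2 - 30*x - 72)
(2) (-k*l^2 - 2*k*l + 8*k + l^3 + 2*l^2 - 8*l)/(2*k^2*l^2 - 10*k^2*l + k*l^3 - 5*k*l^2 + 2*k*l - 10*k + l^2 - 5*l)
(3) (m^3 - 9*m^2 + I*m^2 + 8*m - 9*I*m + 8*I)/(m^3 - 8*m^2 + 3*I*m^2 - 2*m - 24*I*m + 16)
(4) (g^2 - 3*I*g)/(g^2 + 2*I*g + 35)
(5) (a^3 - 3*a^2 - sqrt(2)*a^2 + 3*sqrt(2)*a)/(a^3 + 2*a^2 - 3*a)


(1) = (x + 7)/(x - 6)
(2) = (-k*l^2 - 2*k*l + 8*k + l^3 + 2*l^2 - 8*l)/(2*k^2*l^2 - 10*k^2*l + k*l^3 - 5*k*l^2 + 2*k*l - 10*k + l^2 - 5*l)
(3) = (m - 1)/(m + 2*I)
(4) = (g^2 - 3*I*g)/(g^2 + 2*I*g + 35)
(5) = (a^2 + a*(-3 - sqrt(2)) + 3*sqrt(2))/(a^2 + 2*a - 3)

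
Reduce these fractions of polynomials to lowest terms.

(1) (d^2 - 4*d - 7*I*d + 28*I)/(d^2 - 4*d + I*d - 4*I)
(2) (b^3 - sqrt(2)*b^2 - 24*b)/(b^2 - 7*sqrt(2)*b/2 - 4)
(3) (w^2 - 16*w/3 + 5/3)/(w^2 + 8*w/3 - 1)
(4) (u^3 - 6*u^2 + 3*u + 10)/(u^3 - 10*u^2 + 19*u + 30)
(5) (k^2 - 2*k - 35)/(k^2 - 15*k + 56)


(1) = (d - 7*I)/(d + I)
(2) = (2*b^2 + 6*sqrt(2)*b)/(2*b + sqrt(2))
(3) = (w - 5)/(w + 3)
(4) = (u - 2)/(u - 6)
(5) = (k + 5)/(k - 8)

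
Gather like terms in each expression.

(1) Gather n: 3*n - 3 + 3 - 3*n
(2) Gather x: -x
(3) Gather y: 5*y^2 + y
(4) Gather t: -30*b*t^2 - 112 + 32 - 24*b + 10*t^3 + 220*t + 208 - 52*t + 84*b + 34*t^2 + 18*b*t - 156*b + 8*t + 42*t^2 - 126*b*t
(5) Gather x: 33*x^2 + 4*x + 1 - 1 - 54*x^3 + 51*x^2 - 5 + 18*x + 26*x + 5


(1) = 0
(2) = -x
(3) = 5*y^2 + y
(4) = -96*b + 10*t^3 + t^2*(76 - 30*b) + t*(176 - 108*b) + 128
(5) = -54*x^3 + 84*x^2 + 48*x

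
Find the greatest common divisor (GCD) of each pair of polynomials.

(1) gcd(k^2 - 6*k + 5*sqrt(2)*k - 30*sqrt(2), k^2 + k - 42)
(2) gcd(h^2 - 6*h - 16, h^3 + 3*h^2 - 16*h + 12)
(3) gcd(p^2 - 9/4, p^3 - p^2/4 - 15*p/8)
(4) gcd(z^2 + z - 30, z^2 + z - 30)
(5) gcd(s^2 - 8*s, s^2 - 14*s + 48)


(1) = gcd((k - 6)*(k + 5*sqrt(2)), (k - 6)*(k + 7)) = k - 6
(2) = gcd((h - 8)*(h + 2), (h - 2)*(h - 1)*(h + 6)) = 1
(3) = p - 3/2
(4) = gcd((z - 5)*(z + 6), (z - 5)*(z + 6)) = z^2 + z - 30
(5) = s - 8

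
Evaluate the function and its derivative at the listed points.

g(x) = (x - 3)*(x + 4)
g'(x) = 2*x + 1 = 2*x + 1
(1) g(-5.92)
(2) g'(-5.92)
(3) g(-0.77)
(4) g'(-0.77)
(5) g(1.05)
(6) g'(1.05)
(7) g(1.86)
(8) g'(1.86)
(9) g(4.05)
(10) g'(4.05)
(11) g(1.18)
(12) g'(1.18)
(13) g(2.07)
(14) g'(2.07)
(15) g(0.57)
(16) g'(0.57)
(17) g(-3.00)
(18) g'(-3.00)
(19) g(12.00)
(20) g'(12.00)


(1) = 17.13
(2) = -10.84
(3) = -12.18
(4) = -0.54
(5) = -9.85
(6) = 3.10
(7) = -6.68
(8) = 4.72
(9) = 8.45
(10) = 9.10
(11) = -9.43
(12) = 3.36
(13) = -5.65
(14) = 5.14
(15) = -11.11
(16) = 2.14
(17) = -6.00
(18) = -5.00
(19) = 144.00
(20) = 25.00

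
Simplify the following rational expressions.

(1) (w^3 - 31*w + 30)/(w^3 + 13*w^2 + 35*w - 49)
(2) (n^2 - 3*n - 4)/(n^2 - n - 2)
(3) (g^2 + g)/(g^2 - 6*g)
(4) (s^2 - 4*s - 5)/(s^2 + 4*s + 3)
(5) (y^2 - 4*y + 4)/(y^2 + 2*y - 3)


(1) = (w^2 + w - 30)/(w^2 + 14*w + 49)
(2) = (n - 4)/(n - 2)
(3) = (g + 1)/(g - 6)
(4) = (s - 5)/(s + 3)
(5) = (y^2 - 4*y + 4)/(y^2 + 2*y - 3)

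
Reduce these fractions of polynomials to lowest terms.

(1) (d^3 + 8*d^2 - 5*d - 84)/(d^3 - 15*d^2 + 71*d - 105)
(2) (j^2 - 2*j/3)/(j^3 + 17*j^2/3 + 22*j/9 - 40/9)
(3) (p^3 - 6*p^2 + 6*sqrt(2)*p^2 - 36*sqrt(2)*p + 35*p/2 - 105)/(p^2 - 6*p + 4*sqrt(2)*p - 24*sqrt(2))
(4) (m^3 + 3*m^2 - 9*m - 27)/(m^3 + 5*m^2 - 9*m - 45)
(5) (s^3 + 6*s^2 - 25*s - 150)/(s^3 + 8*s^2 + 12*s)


(1) = (d^2 + 11*d + 28)/(d^2 - 12*d + 35)
(2) = 3*j/(3*j^2 + 19*j + 20)
(3) = (2*p^2 + 12*sqrt(2)*p + 35)/(2*p + 8*sqrt(2))
(4) = (m + 3)/(m + 5)
(5) = (s^2 - 25)/(s^2 + 2*s)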